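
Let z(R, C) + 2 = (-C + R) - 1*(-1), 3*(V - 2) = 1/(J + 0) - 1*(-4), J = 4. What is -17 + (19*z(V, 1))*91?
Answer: 29189/12 ≈ 2432.4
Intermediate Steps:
V = 41/12 (V = 2 + (1/(4 + 0) - 1*(-4))/3 = 2 + (1/4 + 4)/3 = 2 + (¼ + 4)/3 = 2 + (⅓)*(17/4) = 2 + 17/12 = 41/12 ≈ 3.4167)
z(R, C) = -1 + R - C (z(R, C) = -2 + ((-C + R) - 1*(-1)) = -2 + ((R - C) + 1) = -2 + (1 + R - C) = -1 + R - C)
-17 + (19*z(V, 1))*91 = -17 + (19*(-1 + 41/12 - 1*1))*91 = -17 + (19*(-1 + 41/12 - 1))*91 = -17 + (19*(17/12))*91 = -17 + (323/12)*91 = -17 + 29393/12 = 29189/12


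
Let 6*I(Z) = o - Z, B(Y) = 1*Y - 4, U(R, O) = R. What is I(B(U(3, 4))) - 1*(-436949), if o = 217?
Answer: 1310956/3 ≈ 4.3699e+5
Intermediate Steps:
B(Y) = -4 + Y (B(Y) = Y - 4 = -4 + Y)
I(Z) = 217/6 - Z/6 (I(Z) = (217 - Z)/6 = 217/6 - Z/6)
I(B(U(3, 4))) - 1*(-436949) = (217/6 - (-4 + 3)/6) - 1*(-436949) = (217/6 - ⅙*(-1)) + 436949 = (217/6 + ⅙) + 436949 = 109/3 + 436949 = 1310956/3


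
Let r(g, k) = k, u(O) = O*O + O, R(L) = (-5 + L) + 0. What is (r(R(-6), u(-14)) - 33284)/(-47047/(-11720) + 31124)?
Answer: -387955440/364820327 ≈ -1.0634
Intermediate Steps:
R(L) = -5 + L
u(O) = O + O**2 (u(O) = O**2 + O = O + O**2)
(r(R(-6), u(-14)) - 33284)/(-47047/(-11720) + 31124) = (-14*(1 - 14) - 33284)/(-47047/(-11720) + 31124) = (-14*(-13) - 33284)/(-47047*(-1/11720) + 31124) = (182 - 33284)/(47047/11720 + 31124) = -33102/364820327/11720 = -33102*11720/364820327 = -387955440/364820327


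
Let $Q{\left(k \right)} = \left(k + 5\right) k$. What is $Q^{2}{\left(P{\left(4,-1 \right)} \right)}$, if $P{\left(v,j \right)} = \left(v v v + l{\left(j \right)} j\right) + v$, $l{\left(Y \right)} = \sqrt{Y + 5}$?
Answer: $21958596$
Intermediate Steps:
$l{\left(Y \right)} = \sqrt{5 + Y}$
$P{\left(v,j \right)} = v + v^{3} + j \sqrt{5 + j}$ ($P{\left(v,j \right)} = \left(v v v + \sqrt{5 + j} j\right) + v = \left(v^{2} v + j \sqrt{5 + j}\right) + v = \left(v^{3} + j \sqrt{5 + j}\right) + v = v + v^{3} + j \sqrt{5 + j}$)
$Q{\left(k \right)} = k \left(5 + k\right)$ ($Q{\left(k \right)} = \left(5 + k\right) k = k \left(5 + k\right)$)
$Q^{2}{\left(P{\left(4,-1 \right)} \right)} = \left(\left(4 + 4^{3} - \sqrt{5 - 1}\right) \left(5 + \left(4 + 4^{3} - \sqrt{5 - 1}\right)\right)\right)^{2} = \left(\left(4 + 64 - \sqrt{4}\right) \left(5 + \left(4 + 64 - \sqrt{4}\right)\right)\right)^{2} = \left(\left(4 + 64 - 2\right) \left(5 + \left(4 + 64 - 2\right)\right)\right)^{2} = \left(66 \left(5 + 66\right)\right)^{2} = \left(66 \cdot 71\right)^{2} = 4686^{2} = 21958596$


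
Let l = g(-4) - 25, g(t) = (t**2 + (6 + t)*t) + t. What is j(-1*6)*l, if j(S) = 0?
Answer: 0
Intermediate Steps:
g(t) = t + t**2 + t*(6 + t) (g(t) = (t**2 + t*(6 + t)) + t = t + t**2 + t*(6 + t))
l = -21 (l = -4*(7 + 2*(-4)) - 25 = -4*(7 - 8) - 25 = -4*(-1) - 25 = 4 - 25 = -21)
j(-1*6)*l = 0*(-21) = 0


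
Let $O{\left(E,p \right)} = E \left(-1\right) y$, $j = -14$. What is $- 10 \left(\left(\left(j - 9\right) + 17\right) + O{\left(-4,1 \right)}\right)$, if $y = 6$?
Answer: $-180$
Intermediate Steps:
$O{\left(E,p \right)} = - 6 E$ ($O{\left(E,p \right)} = E \left(-1\right) 6 = - E 6 = - 6 E$)
$- 10 \left(\left(\left(j - 9\right) + 17\right) + O{\left(-4,1 \right)}\right) = - 10 \left(\left(\left(-14 - 9\right) + 17\right) - -24\right) = - 10 \left(\left(-23 + 17\right) + 24\right) = - 10 \left(-6 + 24\right) = \left(-10\right) 18 = -180$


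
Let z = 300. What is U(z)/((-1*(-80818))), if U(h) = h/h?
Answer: 1/80818 ≈ 1.2373e-5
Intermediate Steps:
U(h) = 1
U(z)/((-1*(-80818))) = 1/(-1*(-80818)) = 1/80818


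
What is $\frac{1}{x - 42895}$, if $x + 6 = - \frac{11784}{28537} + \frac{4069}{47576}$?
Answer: $- \frac{4337624}{186089827411} \approx -2.3309 \cdot 10^{-5}$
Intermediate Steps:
$x = - \frac{27445931}{4337624}$ ($x = -6 + \left(- \frac{11784}{28537} + \frac{4069}{47576}\right) = -6 + \left(\left(-11784\right) \frac{1}{28537} + 4069 \cdot \frac{1}{47576}\right) = -6 + \left(- \frac{11784}{28537} + \frac{13}{152}\right) = -6 - \frac{1420187}{4337624} = - \frac{27445931}{4337624} \approx -6.3274$)
$\frac{1}{x - 42895} = \frac{1}{- \frac{27445931}{4337624} - 42895} = \frac{1}{- \frac{186089827411}{4337624}} = - \frac{4337624}{186089827411}$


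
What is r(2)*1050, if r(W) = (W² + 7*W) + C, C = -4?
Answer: 14700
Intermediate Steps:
r(W) = -4 + W² + 7*W (r(W) = (W² + 7*W) - 4 = -4 + W² + 7*W)
r(2)*1050 = (-4 + 2² + 7*2)*1050 = (-4 + 4 + 14)*1050 = 14*1050 = 14700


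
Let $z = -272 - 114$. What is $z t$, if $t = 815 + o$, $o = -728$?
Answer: $-33582$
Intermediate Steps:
$z = -386$ ($z = -272 - 114 = -386$)
$t = 87$ ($t = 815 - 728 = 87$)
$z t = \left(-386\right) 87 = -33582$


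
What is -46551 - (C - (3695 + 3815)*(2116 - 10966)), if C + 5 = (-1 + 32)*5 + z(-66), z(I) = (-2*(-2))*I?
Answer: -66509937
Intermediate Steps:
z(I) = 4*I
C = -114 (C = -5 + ((-1 + 32)*5 + 4*(-66)) = -5 + (31*5 - 264) = -5 + (155 - 264) = -5 - 109 = -114)
-46551 - (C - (3695 + 3815)*(2116 - 10966)) = -46551 - (-114 - (3695 + 3815)*(2116 - 10966)) = -46551 - (-114 - 7510*(-8850)) = -46551 - (-114 - 1*(-66463500)) = -46551 - (-114 + 66463500) = -46551 - 1*66463386 = -46551 - 66463386 = -66509937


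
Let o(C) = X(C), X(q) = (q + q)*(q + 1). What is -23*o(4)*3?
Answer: -2760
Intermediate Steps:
X(q) = 2*q*(1 + q) (X(q) = (2*q)*(1 + q) = 2*q*(1 + q))
o(C) = 2*C*(1 + C)
-23*o(4)*3 = -46*4*(1 + 4)*3 = -46*4*5*3 = -23*40*3 = -920*3 = -2760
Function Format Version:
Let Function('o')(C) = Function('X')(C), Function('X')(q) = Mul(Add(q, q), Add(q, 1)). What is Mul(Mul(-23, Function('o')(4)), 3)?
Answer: -2760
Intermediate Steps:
Function('X')(q) = Mul(2, q, Add(1, q)) (Function('X')(q) = Mul(Mul(2, q), Add(1, q)) = Mul(2, q, Add(1, q)))
Function('o')(C) = Mul(2, C, Add(1, C))
Mul(Mul(-23, Function('o')(4)), 3) = Mul(Mul(-23, Mul(2, 4, Add(1, 4))), 3) = Mul(Mul(-23, Mul(2, 4, 5)), 3) = Mul(Mul(-23, 40), 3) = Mul(-920, 3) = -2760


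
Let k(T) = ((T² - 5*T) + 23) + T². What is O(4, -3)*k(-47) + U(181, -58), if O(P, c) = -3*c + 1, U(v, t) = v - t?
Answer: 46999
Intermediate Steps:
O(P, c) = 1 - 3*c
k(T) = 23 - 5*T + 2*T² (k(T) = (23 + T² - 5*T) + T² = 23 - 5*T + 2*T²)
O(4, -3)*k(-47) + U(181, -58) = (1 - 3*(-3))*(23 - 5*(-47) + 2*(-47)²) + (181 - 1*(-58)) = (1 + 9)*(23 + 235 + 2*2209) + (181 + 58) = 10*(23 + 235 + 4418) + 239 = 10*4676 + 239 = 46760 + 239 = 46999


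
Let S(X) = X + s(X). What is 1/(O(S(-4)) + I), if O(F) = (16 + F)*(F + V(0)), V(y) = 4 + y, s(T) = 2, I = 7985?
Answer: 1/8013 ≈ 0.00012480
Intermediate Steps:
S(X) = 2 + X (S(X) = X + 2 = 2 + X)
O(F) = (4 + F)*(16 + F) (O(F) = (16 + F)*(F + (4 + 0)) = (16 + F)*(F + 4) = (16 + F)*(4 + F) = (4 + F)*(16 + F))
1/(O(S(-4)) + I) = 1/((64 + (2 - 4)**2 + 20*(2 - 4)) + 7985) = 1/((64 + (-2)**2 + 20*(-2)) + 7985) = 1/((64 + 4 - 40) + 7985) = 1/(28 + 7985) = 1/8013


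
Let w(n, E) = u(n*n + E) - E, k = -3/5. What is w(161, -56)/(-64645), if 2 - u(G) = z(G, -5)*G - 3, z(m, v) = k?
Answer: -3116/12929 ≈ -0.24101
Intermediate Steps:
k = -3/5 (k = -3*1/5 = -3/5 ≈ -0.60000)
z(m, v) = -3/5
u(G) = 5 + 3*G/5 (u(G) = 2 - (-3*G/5 - 3) = 2 - (-3 - 3*G/5) = 2 + (3 + 3*G/5) = 5 + 3*G/5)
w(n, E) = 5 - 2*E/5 + 3*n**2/5 (w(n, E) = (5 + 3*(n*n + E)/5) - E = (5 + 3*(n**2 + E)/5) - E = (5 + 3*(E + n**2)/5) - E = (5 + (3*E/5 + 3*n**2/5)) - E = (5 + 3*E/5 + 3*n**2/5) - E = 5 - 2*E/5 + 3*n**2/5)
w(161, -56)/(-64645) = (5 - 2/5*(-56) + (3/5)*161**2)/(-64645) = (5 + 112/5 + (3/5)*25921)*(-1/64645) = (5 + 112/5 + 77763/5)*(-1/64645) = 15580*(-1/64645) = -3116/12929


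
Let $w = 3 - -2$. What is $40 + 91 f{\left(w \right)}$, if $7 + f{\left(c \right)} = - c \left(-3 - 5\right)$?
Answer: $3043$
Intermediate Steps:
$w = 5$ ($w = 3 + 2 = 5$)
$f{\left(c \right)} = -7 + 8 c$ ($f{\left(c \right)} = -7 - c \left(-3 - 5\right) = -7 - c \left(-8\right) = -7 - - 8 c = -7 + 8 c$)
$40 + 91 f{\left(w \right)} = 40 + 91 \left(-7 + 8 \cdot 5\right) = 40 + 91 \left(-7 + 40\right) = 40 + 91 \cdot 33 = 40 + 3003 = 3043$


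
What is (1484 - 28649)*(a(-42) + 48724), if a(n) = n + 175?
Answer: -1327200405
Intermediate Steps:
a(n) = 175 + n
(1484 - 28649)*(a(-42) + 48724) = (1484 - 28649)*((175 - 42) + 48724) = -27165*(133 + 48724) = -27165*48857 = -1327200405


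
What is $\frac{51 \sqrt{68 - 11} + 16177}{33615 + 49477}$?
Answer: $\frac{16177}{83092} + \frac{51 \sqrt{57}}{83092} \approx 0.19932$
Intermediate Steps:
$\frac{51 \sqrt{68 - 11} + 16177}{33615 + 49477} = \frac{51 \sqrt{57} + 16177}{83092} = \left(16177 + 51 \sqrt{57}\right) \frac{1}{83092} = \frac{16177}{83092} + \frac{51 \sqrt{57}}{83092}$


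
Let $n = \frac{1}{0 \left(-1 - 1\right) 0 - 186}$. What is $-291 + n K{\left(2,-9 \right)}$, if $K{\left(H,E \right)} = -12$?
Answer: $- \frac{9019}{31} \approx -290.94$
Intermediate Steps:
$n = - \frac{1}{186}$ ($n = \frac{1}{0 \left(-2\right) 0 - 186} = \frac{1}{0 \cdot 0 - 186} = \frac{1}{0 - 186} = \frac{1}{-186} = - \frac{1}{186} \approx -0.0053763$)
$-291 + n K{\left(2,-9 \right)} = -291 - - \frac{2}{31} = -291 + \frac{2}{31} = - \frac{9019}{31}$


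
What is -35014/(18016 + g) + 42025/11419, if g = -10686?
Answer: -45890808/41850635 ≈ -1.0965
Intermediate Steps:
-35014/(18016 + g) + 42025/11419 = -35014/(18016 - 10686) + 42025/11419 = -35014/7330 + 42025*(1/11419) = -35014*1/7330 + 42025/11419 = -17507/3665 + 42025/11419 = -45890808/41850635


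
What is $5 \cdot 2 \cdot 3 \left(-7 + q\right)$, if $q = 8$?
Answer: $30$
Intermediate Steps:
$5 \cdot 2 \cdot 3 \left(-7 + q\right) = 5 \cdot 2 \cdot 3 \left(-7 + 8\right) = 10 \cdot 3 \cdot 1 = 30 \cdot 1 = 30$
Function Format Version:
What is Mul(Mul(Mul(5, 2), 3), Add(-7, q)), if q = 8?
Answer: 30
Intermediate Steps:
Mul(Mul(Mul(5, 2), 3), Add(-7, q)) = Mul(Mul(Mul(5, 2), 3), Add(-7, 8)) = Mul(Mul(10, 3), 1) = Mul(30, 1) = 30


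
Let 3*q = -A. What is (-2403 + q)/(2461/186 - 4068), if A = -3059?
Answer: 257300/754187 ≈ 0.34116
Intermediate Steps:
q = 3059/3 (q = (-1*(-3059))/3 = (⅓)*3059 = 3059/3 ≈ 1019.7)
(-2403 + q)/(2461/186 - 4068) = (-2403 + 3059/3)/(2461/186 - 4068) = -4150/(3*(2461*(1/186) - 4068)) = -4150/(3*(2461/186 - 4068)) = -4150/(3*(-754187/186)) = -4150/3*(-186/754187) = 257300/754187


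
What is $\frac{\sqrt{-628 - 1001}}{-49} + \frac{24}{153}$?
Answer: $\frac{8}{51} - \frac{3 i \sqrt{181}}{49} \approx 0.15686 - 0.82369 i$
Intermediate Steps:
$\frac{\sqrt{-628 - 1001}}{-49} + \frac{24}{153} = \sqrt{-1629} \left(- \frac{1}{49}\right) + 24 \cdot \frac{1}{153} = 3 i \sqrt{181} \left(- \frac{1}{49}\right) + \frac{8}{51} = - \frac{3 i \sqrt{181}}{49} + \frac{8}{51} = \frac{8}{51} - \frac{3 i \sqrt{181}}{49}$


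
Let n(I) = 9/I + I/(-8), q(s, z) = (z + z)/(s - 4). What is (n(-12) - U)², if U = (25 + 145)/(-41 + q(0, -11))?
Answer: 2474329/80656 ≈ 30.678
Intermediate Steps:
q(s, z) = 2*z/(-4 + s) (q(s, z) = (2*z)/(-4 + s) = 2*z/(-4 + s))
n(I) = 9/I - I/8 (n(I) = 9/I + I*(-⅛) = 9/I - I/8)
U = -340/71 (U = (25 + 145)/(-41 + 2*(-11)/(-4 + 0)) = 170/(-41 + 2*(-11)/(-4)) = 170/(-41 + 2*(-11)*(-¼)) = 170/(-41 + 11/2) = 170/(-71/2) = 170*(-2/71) = -340/71 ≈ -4.7887)
(n(-12) - U)² = ((9/(-12) - ⅛*(-12)) - 1*(-340/71))² = ((9*(-1/12) + 3/2) + 340/71)² = ((-¾ + 3/2) + 340/71)² = (¾ + 340/71)² = (1573/284)² = 2474329/80656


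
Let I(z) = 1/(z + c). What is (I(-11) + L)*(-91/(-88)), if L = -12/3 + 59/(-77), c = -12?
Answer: -55367/11132 ≈ -4.9737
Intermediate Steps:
L = -367/77 (L = -12*⅓ + 59*(-1/77) = -4 - 59/77 = -367/77 ≈ -4.7662)
I(z) = 1/(-12 + z) (I(z) = 1/(z - 12) = 1/(-12 + z))
(I(-11) + L)*(-91/(-88)) = (1/(-12 - 11) - 367/77)*(-91/(-88)) = (1/(-23) - 367/77)*(-91*(-1/88)) = (-1/23 - 367/77)*(91/88) = -8518/1771*91/88 = -55367/11132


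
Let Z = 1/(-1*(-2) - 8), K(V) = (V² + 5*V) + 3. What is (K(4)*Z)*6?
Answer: -39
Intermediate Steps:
K(V) = 3 + V² + 5*V
Z = -⅙ (Z = 1/(2 - 8) = 1/(-6) = -⅙ ≈ -0.16667)
(K(4)*Z)*6 = ((3 + 4² + 5*4)*(-⅙))*6 = ((3 + 16 + 20)*(-⅙))*6 = (39*(-⅙))*6 = -13/2*6 = -39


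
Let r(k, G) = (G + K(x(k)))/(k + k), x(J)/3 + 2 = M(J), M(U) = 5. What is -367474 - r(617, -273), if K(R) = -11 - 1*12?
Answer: -226731310/617 ≈ -3.6747e+5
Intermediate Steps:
x(J) = 9 (x(J) = -6 + 3*5 = -6 + 15 = 9)
K(R) = -23 (K(R) = -11 - 12 = -23)
r(k, G) = (-23 + G)/(2*k) (r(k, G) = (G - 23)/(k + k) = (-23 + G)/((2*k)) = (-23 + G)*(1/(2*k)) = (-23 + G)/(2*k))
-367474 - r(617, -273) = -367474 - (-23 - 273)/(2*617) = -367474 - (-296)/(2*617) = -367474 - 1*(-148/617) = -367474 + 148/617 = -226731310/617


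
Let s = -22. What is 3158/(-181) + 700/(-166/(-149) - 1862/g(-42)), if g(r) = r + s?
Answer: 149255702/26069611 ≈ 5.7253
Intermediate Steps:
g(r) = -22 + r (g(r) = r - 22 = -22 + r)
3158/(-181) + 700/(-166/(-149) - 1862/g(-42)) = 3158/(-181) + 700/(-166/(-149) - 1862/(-22 - 42)) = 3158*(-1/181) + 700/(-166*(-1/149) - 1862/(-64)) = -3158/181 + 700/(166/149 - 1862*(-1/64)) = -3158/181 + 700/(166/149 + 931/32) = -3158/181 + 700/(144031/4768) = -3158/181 + 700*(4768/144031) = -3158/181 + 3337600/144031 = 149255702/26069611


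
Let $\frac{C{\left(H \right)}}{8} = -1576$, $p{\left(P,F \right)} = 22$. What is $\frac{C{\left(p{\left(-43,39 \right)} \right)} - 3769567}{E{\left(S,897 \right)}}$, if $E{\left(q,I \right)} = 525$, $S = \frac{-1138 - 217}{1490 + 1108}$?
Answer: $- \frac{50429}{7} \approx -7204.1$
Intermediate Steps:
$S = - \frac{1355}{2598} \approx -0.52155$
$C{\left(H \right)} = -12608$ ($C{\left(H \right)} = 8 \left(-1576\right) = -12608$)
$\frac{C{\left(p{\left(-43,39 \right)} \right)} - 3769567}{E{\left(S,897 \right)}} = \frac{-12608 - 3769567}{525} = \left(-3782175\right) \frac{1}{525} = - \frac{50429}{7}$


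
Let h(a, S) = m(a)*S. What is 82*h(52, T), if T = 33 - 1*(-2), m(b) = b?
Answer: 149240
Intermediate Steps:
T = 35 (T = 33 + 2 = 35)
h(a, S) = S*a (h(a, S) = a*S = S*a)
82*h(52, T) = 82*(35*52) = 82*1820 = 149240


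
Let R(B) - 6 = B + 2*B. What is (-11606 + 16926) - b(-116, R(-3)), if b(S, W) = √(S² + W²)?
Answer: 5320 - √13465 ≈ 5204.0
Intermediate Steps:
R(B) = 6 + 3*B (R(B) = 6 + (B + 2*B) = 6 + 3*B)
(-11606 + 16926) - b(-116, R(-3)) = (-11606 + 16926) - √((-116)² + (6 + 3*(-3))²) = 5320 - √(13456 + (6 - 9)²) = 5320 - √(13456 + (-3)²) = 5320 - √(13456 + 9) = 5320 - √13465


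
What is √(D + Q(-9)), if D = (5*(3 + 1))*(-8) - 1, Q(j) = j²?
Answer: 4*I*√5 ≈ 8.9443*I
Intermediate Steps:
D = -161 (D = (5*4)*(-8) - 1 = 20*(-8) - 1 = -160 - 1 = -161)
√(D + Q(-9)) = √(-161 + (-9)²) = √(-161 + 81) = √(-80) = 4*I*√5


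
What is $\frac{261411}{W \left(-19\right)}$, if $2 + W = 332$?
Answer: $- \frac{87137}{2090} \approx -41.692$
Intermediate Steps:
$W = 330$ ($W = -2 + 332 = 330$)
$\frac{261411}{W \left(-19\right)} = \frac{261411}{330 \left(-19\right)} = \frac{261411}{-6270} = 261411 \left(- \frac{1}{6270}\right) = - \frac{87137}{2090}$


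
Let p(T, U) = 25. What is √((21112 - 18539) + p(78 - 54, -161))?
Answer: √2598 ≈ 50.971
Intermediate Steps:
√((21112 - 18539) + p(78 - 54, -161)) = √((21112 - 18539) + 25) = √(2573 + 25) = √2598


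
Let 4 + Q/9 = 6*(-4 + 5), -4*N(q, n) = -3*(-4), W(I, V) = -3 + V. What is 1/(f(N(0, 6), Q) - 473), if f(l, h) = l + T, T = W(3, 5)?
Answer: -1/474 ≈ -0.0021097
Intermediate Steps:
T = 2 (T = -3 + 5 = 2)
N(q, n) = -3 (N(q, n) = -(-3)*(-4)/4 = -¼*12 = -3)
Q = 18 (Q = -36 + 9*(6*(-4 + 5)) = -36 + 9*(6*1) = -36 + 9*6 = -36 + 54 = 18)
f(l, h) = 2 + l (f(l, h) = l + 2 = 2 + l)
1/(f(N(0, 6), Q) - 473) = 1/((2 - 3) - 473) = 1/(-1 - 473) = 1/(-474) = -1/474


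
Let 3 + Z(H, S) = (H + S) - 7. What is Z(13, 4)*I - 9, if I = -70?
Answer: -499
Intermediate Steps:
Z(H, S) = -10 + H + S (Z(H, S) = -3 + ((H + S) - 7) = -3 + (-7 + H + S) = -10 + H + S)
Z(13, 4)*I - 9 = (-10 + 13 + 4)*(-70) - 9 = 7*(-70) - 9 = -490 - 9 = -499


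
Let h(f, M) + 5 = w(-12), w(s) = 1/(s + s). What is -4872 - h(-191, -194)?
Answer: -116807/24 ≈ -4867.0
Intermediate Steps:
w(s) = 1/(2*s)
h(f, M) = -121/24 (h(f, M) = -5 + (1/2)/(-12) = -5 + (1/2)*(-1/12) = -5 - 1/24 = -121/24)
-4872 - h(-191, -194) = -4872 - 1*(-121/24) = -4872 + 121/24 = -116807/24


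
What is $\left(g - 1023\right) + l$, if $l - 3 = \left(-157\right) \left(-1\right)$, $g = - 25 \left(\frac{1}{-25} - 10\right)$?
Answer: $-612$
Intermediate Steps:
$g = 251$ ($g = - 25 \left(- \frac{1}{25} - 10\right) = \left(-25\right) \left(- \frac{251}{25}\right) = 251$)
$l = 160$ ($l = 3 - -157 = 3 + 157 = 160$)
$\left(g - 1023\right) + l = \left(251 - 1023\right) + 160 = -772 + 160 = -612$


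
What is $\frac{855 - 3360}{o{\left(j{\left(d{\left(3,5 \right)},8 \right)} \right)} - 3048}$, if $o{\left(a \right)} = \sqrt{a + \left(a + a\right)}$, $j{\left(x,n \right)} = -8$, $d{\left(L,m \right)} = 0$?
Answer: $\frac{318135}{387097} + \frac{835 i \sqrt{6}}{1548388} \approx 0.82185 + 0.0013209 i$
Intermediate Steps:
$o{\left(a \right)} = \sqrt{3} \sqrt{a}$ ($o{\left(a \right)} = \sqrt{a + 2 a} = \sqrt{3 a} = \sqrt{3} \sqrt{a}$)
$\frac{855 - 3360}{o{\left(j{\left(d{\left(3,5 \right)},8 \right)} \right)} - 3048} = \frac{855 - 3360}{\sqrt{3} \sqrt{-8} - 3048} = - \frac{2505}{\sqrt{3} \cdot 2 i \sqrt{2} - 3048} = - \frac{2505}{2 i \sqrt{6} - 3048} = - \frac{2505}{-3048 + 2 i \sqrt{6}}$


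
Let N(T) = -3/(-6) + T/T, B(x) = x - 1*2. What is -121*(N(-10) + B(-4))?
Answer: 1089/2 ≈ 544.50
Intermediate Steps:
B(x) = -2 + x (B(x) = x - 2 = -2 + x)
N(T) = 3/2 (N(T) = -3*(-⅙) + 1 = ½ + 1 = 3/2)
-121*(N(-10) + B(-4)) = -121*(3/2 + (-2 - 4)) = -121*(3/2 - 6) = -121*(-9/2) = 1089/2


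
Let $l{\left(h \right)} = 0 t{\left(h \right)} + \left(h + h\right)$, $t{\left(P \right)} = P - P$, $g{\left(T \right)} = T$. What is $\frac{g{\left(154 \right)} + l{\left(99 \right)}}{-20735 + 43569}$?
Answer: $\frac{176}{11417} \approx 0.015416$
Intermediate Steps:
$t{\left(P \right)} = 0$
$l{\left(h \right)} = 2 h$ ($l{\left(h \right)} = 0 \cdot 0 + \left(h + h\right) = 0 + 2 h = 2 h$)
$\frac{g{\left(154 \right)} + l{\left(99 \right)}}{-20735 + 43569} = \frac{154 + 2 \cdot 99}{-20735 + 43569} = \frac{154 + 198}{22834} = 352 \cdot \frac{1}{22834} = \frac{176}{11417}$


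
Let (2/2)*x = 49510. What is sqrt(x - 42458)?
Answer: 2*sqrt(1763) ≈ 83.976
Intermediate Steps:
x = 49510
sqrt(x - 42458) = sqrt(49510 - 42458) = sqrt(7052) = 2*sqrt(1763)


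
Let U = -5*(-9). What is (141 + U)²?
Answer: 34596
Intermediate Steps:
U = 45
(141 + U)² = (141 + 45)² = 186² = 34596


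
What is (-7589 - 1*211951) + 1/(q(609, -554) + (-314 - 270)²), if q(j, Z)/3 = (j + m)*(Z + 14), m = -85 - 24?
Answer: -102951965761/468944 ≈ -2.1954e+5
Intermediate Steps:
m = -109
q(j, Z) = 3*(-109 + j)*(14 + Z) (q(j, Z) = 3*((j - 109)*(Z + 14)) = 3*((-109 + j)*(14 + Z)) = 3*(-109 + j)*(14 + Z))
(-7589 - 1*211951) + 1/(q(609, -554) + (-314 - 270)²) = (-7589 - 1*211951) + 1/((-4578 - 327*(-554) + 42*609 + 3*(-554)*609) + (-314 - 270)²) = (-7589 - 211951) + 1/((-4578 + 181158 + 25578 - 1012158) + (-584)²) = -219540 + 1/(-810000 + 341056) = -219540 + 1/(-468944) = -219540 - 1/468944 = -102951965761/468944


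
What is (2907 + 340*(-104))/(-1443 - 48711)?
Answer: 32453/50154 ≈ 0.64707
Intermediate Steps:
(2907 + 340*(-104))/(-1443 - 48711) = (2907 - 35360)/(-50154) = -32453*(-1/50154) = 32453/50154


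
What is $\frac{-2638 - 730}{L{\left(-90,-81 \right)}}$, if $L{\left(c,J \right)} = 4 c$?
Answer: $\frac{421}{45} \approx 9.3556$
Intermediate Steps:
$\frac{-2638 - 730}{L{\left(-90,-81 \right)}} = \frac{-2638 - 730}{4 \left(-90\right)} = \frac{-2638 - 730}{-360} = \left(-3368\right) \left(- \frac{1}{360}\right) = \frac{421}{45}$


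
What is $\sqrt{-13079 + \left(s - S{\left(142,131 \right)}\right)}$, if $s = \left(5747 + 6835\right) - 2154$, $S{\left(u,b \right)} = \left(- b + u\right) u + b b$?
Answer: $i \sqrt{21374} \approx 146.2 i$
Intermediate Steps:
$S{\left(u,b \right)} = b^{2} + u \left(u - b\right)$ ($S{\left(u,b \right)} = \left(u - b\right) u + b^{2} = u \left(u - b\right) + b^{2} = b^{2} + u \left(u - b\right)$)
$s = 10428$ ($s = 12582 - 2154 = 10428$)
$\sqrt{-13079 + \left(s - S{\left(142,131 \right)}\right)} = \sqrt{-13079 - \left(26897 - 131 \cdot 142\right)} = \sqrt{-13079 + \left(10428 - \left(17161 + 20164 - 18602\right)\right)} = \sqrt{-13079 + \left(10428 - 18723\right)} = \sqrt{-13079 - 8295} = \sqrt{-21374} = i \sqrt{21374}$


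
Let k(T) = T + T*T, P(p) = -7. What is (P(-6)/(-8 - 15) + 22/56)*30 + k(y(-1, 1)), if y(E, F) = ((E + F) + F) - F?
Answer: 6735/322 ≈ 20.916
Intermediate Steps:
y(E, F) = E + F (y(E, F) = (E + 2*F) - F = E + F)
k(T) = T + T²
(P(-6)/(-8 - 15) + 22/56)*30 + k(y(-1, 1)) = (-7/(-8 - 15) + 22/56)*30 + (-1 + 1)*(1 + (-1 + 1)) = (-7/(-23) + 22*(1/56))*30 + 0*(1 + 0) = (-7*(-1/23) + 11/28)*30 + 0*1 = (7/23 + 11/28)*30 + 0 = (449/644)*30 + 0 = 6735/322 + 0 = 6735/322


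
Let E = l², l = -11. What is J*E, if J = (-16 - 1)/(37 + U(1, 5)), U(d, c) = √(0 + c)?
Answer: -6919/124 + 187*√5/124 ≈ -52.426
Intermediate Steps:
U(d, c) = √c
J = -17/(37 + √5) (J = (-16 - 1)/(37 + √5) = -17/(37 + √5) ≈ -0.43327)
E = 121 (E = (-11)² = 121)
J*E = (-629/1364 + 17*√5/1364)*121 = -6919/124 + 187*√5/124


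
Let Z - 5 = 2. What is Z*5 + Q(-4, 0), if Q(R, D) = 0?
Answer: 35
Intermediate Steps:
Z = 7 (Z = 5 + 2 = 7)
Z*5 + Q(-4, 0) = 7*5 + 0 = 35 + 0 = 35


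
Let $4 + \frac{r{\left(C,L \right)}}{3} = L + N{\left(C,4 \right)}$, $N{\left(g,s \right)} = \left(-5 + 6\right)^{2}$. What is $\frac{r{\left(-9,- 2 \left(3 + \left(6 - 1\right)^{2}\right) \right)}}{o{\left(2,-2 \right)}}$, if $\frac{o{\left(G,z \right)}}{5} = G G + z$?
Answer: $- \frac{177}{10} \approx -17.7$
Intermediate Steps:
$N{\left(g,s \right)} = 1$ ($N{\left(g,s \right)} = 1^{2} = 1$)
$o{\left(G,z \right)} = 5 z + 5 G^{2}$ ($o{\left(G,z \right)} = 5 \left(G G + z\right) = 5 \left(G^{2} + z\right) = 5 \left(z + G^{2}\right) = 5 z + 5 G^{2}$)
$r{\left(C,L \right)} = -9 + 3 L$ ($r{\left(C,L \right)} = -12 + 3 \left(L + 1\right) = -12 + 3 \left(1 + L\right) = -12 + \left(3 + 3 L\right) = -9 + 3 L$)
$\frac{r{\left(-9,- 2 \left(3 + \left(6 - 1\right)^{2}\right) \right)}}{o{\left(2,-2 \right)}} = \frac{-9 + 3 \left(- 2 \left(3 + \left(6 - 1\right)^{2}\right)\right)}{5 \left(-2\right) + 5 \cdot 2^{2}} = \frac{-9 + 3 \left(- 2 \left(3 + 5^{2}\right)\right)}{-10 + 5 \cdot 4} = \frac{-9 + 3 \left(- 2 \left(3 + 25\right)\right)}{-10 + 20} = \frac{-9 + 3 \left(\left(-2\right) 28\right)}{10} = \left(-9 + 3 \left(-56\right)\right) \frac{1}{10} = \left(-9 - 168\right) \frac{1}{10} = \left(-177\right) \frac{1}{10} = - \frac{177}{10}$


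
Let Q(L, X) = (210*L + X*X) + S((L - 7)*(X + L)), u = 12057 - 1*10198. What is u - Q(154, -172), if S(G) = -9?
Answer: -60056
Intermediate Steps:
u = 1859 (u = 12057 - 10198 = 1859)
Q(L, X) = -9 + X² + 210*L (Q(L, X) = (210*L + X*X) - 9 = (210*L + X²) - 9 = (X² + 210*L) - 9 = -9 + X² + 210*L)
u - Q(154, -172) = 1859 - (-9 + (-172)² + 210*154) = 1859 - (-9 + 29584 + 32340) = 1859 - 1*61915 = 1859 - 61915 = -60056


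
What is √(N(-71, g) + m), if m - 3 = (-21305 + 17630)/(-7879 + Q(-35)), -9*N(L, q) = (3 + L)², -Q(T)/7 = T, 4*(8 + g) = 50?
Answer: I*√267651269182/22902 ≈ 22.59*I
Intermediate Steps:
g = 9/2 (g = -8 + (¼)*50 = -8 + 25/2 = 9/2 ≈ 4.5000)
Q(T) = -7*T
N(L, q) = -(3 + L)²/9
m = 26577/7634 (m = 3 + (-21305 + 17630)/(-7879 - 7*(-35)) = 3 - 3675/(-7879 + 245) = 3 - 3675/(-7634) = 3 - 3675*(-1/7634) = 3 + 3675/7634 = 26577/7634 ≈ 3.4814)
√(N(-71, g) + m) = √(-(3 - 71)²/9 + 26577/7634) = √(-⅑*(-68)² + 26577/7634) = √(-⅑*4624 + 26577/7634) = √(-4624/9 + 26577/7634) = √(-35060423/68706) = I*√267651269182/22902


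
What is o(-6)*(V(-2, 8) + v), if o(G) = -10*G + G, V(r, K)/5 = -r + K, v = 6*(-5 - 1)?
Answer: 756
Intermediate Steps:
v = -36 (v = 6*(-6) = -36)
V(r, K) = -5*r + 5*K (V(r, K) = 5*(-r + K) = 5*(K - r) = -5*r + 5*K)
o(G) = -9*G
o(-6)*(V(-2, 8) + v) = (-9*(-6))*((-5*(-2) + 5*8) - 36) = 54*((10 + 40) - 36) = 54*(50 - 36) = 54*14 = 756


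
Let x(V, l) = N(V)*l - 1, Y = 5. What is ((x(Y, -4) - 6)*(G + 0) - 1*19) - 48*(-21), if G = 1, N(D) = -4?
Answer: 998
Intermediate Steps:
x(V, l) = -1 - 4*l (x(V, l) = -4*l - 1 = -1 - 4*l)
((x(Y, -4) - 6)*(G + 0) - 1*19) - 48*(-21) = (((-1 - 4*(-4)) - 6)*(1 + 0) - 1*19) - 48*(-21) = (((-1 + 16) - 6)*1 - 19) + 1008 = ((15 - 6)*1 - 19) + 1008 = (9*1 - 19) + 1008 = (9 - 19) + 1008 = -10 + 1008 = 998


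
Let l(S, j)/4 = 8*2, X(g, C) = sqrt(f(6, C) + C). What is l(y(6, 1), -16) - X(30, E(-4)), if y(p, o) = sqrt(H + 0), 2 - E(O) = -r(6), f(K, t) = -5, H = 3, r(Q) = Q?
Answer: 64 - sqrt(3) ≈ 62.268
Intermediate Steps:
E(O) = 8 (E(O) = 2 - (-1)*6 = 2 - 1*(-6) = 2 + 6 = 8)
X(g, C) = sqrt(-5 + C)
y(p, o) = sqrt(3) (y(p, o) = sqrt(3 + 0) = sqrt(3))
l(S, j) = 64 (l(S, j) = 4*(8*2) = 4*16 = 64)
l(y(6, 1), -16) - X(30, E(-4)) = 64 - sqrt(-5 + 8) = 64 - sqrt(3)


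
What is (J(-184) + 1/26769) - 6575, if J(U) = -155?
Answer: -180155369/26769 ≈ -6730.0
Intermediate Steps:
(J(-184) + 1/26769) - 6575 = (-155 + 1/26769) - 6575 = -4149194/26769 - 6575 = -180155369/26769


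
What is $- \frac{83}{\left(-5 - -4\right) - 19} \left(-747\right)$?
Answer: $- \frac{62001}{20} \approx -3100.1$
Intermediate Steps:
$- \frac{83}{\left(-5 - -4\right) - 19} \left(-747\right) = - \frac{83}{\left(-5 + 4\right) - 19} \left(-747\right) = - \frac{83}{-1 - 19} \left(-747\right) = - \frac{83}{-20} \left(-747\right) = \left(-83\right) \left(- \frac{1}{20}\right) \left(-747\right) = \frac{83}{20} \left(-747\right) = - \frac{62001}{20}$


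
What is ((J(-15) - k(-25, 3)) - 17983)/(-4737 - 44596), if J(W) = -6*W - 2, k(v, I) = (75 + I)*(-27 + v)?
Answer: 13839/49333 ≈ 0.28052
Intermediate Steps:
k(v, I) = (-27 + v)*(75 + I)
J(W) = -2 - 6*W
((J(-15) - k(-25, 3)) - 17983)/(-4737 - 44596) = (((-2 - 6*(-15)) - (-2025 - 27*3 + 75*(-25) + 3*(-25))) - 17983)/(-4737 - 44596) = (((-2 + 90) - (-2025 - 81 - 1875 - 75)) - 17983)/(-49333) = ((88 - 1*(-4056)) - 17983)*(-1/49333) = ((88 + 4056) - 17983)*(-1/49333) = (4144 - 17983)*(-1/49333) = -13839*(-1/49333) = 13839/49333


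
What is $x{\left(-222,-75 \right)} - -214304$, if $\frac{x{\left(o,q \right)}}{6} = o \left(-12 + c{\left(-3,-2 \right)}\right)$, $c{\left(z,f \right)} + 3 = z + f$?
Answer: $240944$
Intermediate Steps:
$c{\left(z,f \right)} = -3 + f + z$ ($c{\left(z,f \right)} = -3 + \left(z + f\right) = -3 + \left(f + z\right) = -3 + f + z$)
$x{\left(o,q \right)} = - 120 o$ ($x{\left(o,q \right)} = 6 o \left(-12 - 8\right) = 6 o \left(-20\right) = 6 \left(- 20 o\right) = - 120 o$)
$x{\left(-222,-75 \right)} - -214304 = \left(-120\right) \left(-222\right) - -214304 = 26640 + 214304 = 240944$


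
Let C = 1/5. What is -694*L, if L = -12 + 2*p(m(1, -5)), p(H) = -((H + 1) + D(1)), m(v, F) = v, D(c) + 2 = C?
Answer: 43028/5 ≈ 8605.6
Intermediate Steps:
C = 1/5 ≈ 0.20000
D(c) = -9/5 (D(c) = -2 + 1/5 = -9/5)
p(H) = 4/5 - H (p(H) = -((H + 1) - 9/5) = -((1 + H) - 9/5) = -(-4/5 + H) = 4/5 - H)
L = -62/5 (L = -12 + 2*(4/5 - 1*1) = -12 + 2*(4/5 - 1) = -12 + 2*(-1/5) = -12 - 2/5 = -62/5 ≈ -12.400)
-694*L = -694*(-62/5) = 43028/5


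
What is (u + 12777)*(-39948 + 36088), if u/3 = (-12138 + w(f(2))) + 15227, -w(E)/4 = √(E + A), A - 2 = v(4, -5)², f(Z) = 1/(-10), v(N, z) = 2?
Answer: -85089840 + 4632*√590 ≈ -8.4977e+7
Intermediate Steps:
f(Z) = -⅒
A = 6 (A = 2 + 2² = 2 + 4 = 6)
w(E) = -4*√(6 + E) (w(E) = -4*√(E + 6) = -4*√(6 + E))
u = 9267 - 6*√590/5 (u = 3*((-12138 - 4*√(6 - ⅒)) + 15227) = 3*((-12138 - 2*√590/5) + 15227) = 3*(3089 - 2*√590/5) = 9267 - 6*√590/5 ≈ 9237.9)
(u + 12777)*(-39948 + 36088) = ((9267 - 6*√590/5) + 12777)*(-39948 + 36088) = (22044 - 6*√590/5)*(-3860) = -85089840 + 4632*√590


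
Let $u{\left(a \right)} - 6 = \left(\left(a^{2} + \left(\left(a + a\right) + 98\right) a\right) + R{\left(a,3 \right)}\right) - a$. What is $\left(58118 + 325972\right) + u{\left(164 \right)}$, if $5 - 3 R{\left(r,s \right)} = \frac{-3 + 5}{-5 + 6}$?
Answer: $480693$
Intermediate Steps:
$R{\left(r,s \right)} = 1$ ($R{\left(r,s \right)} = \frac{5}{3} - \frac{\left(-3 + 5\right) \frac{1}{-5 + 6}}{3} = \frac{5}{3} - \frac{2 \cdot 1^{-1}}{3} = \frac{5}{3} - \frac{2 \cdot 1}{3} = \frac{5}{3} - \frac{2}{3} = 1$)
$u{\left(a \right)} = 7 + a^{2} - a + a \left(98 + 2 a\right)$ ($u{\left(a \right)} = 6 - \left(-1 + a - a^{2} - \left(\left(a + a\right) + 98\right) a\right) = 6 - \left(-1 + a - a^{2} - \left(2 a + 98\right) a\right) = 6 - \left(-1 + a - a^{2} - \left(98 + 2 a\right) a\right) = 6 - \left(-1 + a - a^{2} - a \left(98 + 2 a\right)\right) = 6 + \left(1 + a^{2} - a + a \left(98 + 2 a\right)\right) = 7 + a^{2} - a + a \left(98 + 2 a\right)$)
$\left(58118 + 325972\right) + u{\left(164 \right)} = \left(58118 + 325972\right) + \left(7 + 3 \cdot 164^{2} + 97 \cdot 164\right) = 384090 + \left(7 + 3 \cdot 26896 + 15908\right) = 384090 + \left(7 + 80688 + 15908\right) = 384090 + 96603 = 480693$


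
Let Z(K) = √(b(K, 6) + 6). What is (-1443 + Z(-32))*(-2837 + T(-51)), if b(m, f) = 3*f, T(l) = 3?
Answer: 4089462 - 5668*√6 ≈ 4.0756e+6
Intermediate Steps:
Z(K) = 2*√6 (Z(K) = √(3*6 + 6) = √(18 + 6) = √24 = 2*√6)
(-1443 + Z(-32))*(-2837 + T(-51)) = (-1443 + 2*√6)*(-2837 + 3) = (-1443 + 2*√6)*(-2834) = 4089462 - 5668*√6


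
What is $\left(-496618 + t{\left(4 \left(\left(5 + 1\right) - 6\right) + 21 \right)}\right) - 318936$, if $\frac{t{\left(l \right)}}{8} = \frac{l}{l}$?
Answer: $-815546$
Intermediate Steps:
$t{\left(l \right)} = 8$ ($t{\left(l \right)} = 8 \frac{l}{l} = 8 \cdot 1 = 8$)
$\left(-496618 + t{\left(4 \left(\left(5 + 1\right) - 6\right) + 21 \right)}\right) - 318936 = \left(-496618 + 8\right) - 318936 = -496610 - 318936 = -815546$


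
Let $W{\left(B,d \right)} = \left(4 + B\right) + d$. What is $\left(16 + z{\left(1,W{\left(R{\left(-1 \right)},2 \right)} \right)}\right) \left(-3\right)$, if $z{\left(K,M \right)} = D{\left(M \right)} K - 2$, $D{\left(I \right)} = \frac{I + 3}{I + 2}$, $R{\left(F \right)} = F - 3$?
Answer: $- \frac{183}{4} \approx -45.75$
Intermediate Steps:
$R{\left(F \right)} = -3 + F$ ($R{\left(F \right)} = F - 3 = -3 + F$)
$D{\left(I \right)} = \frac{3 + I}{2 + I}$
$W{\left(B,d \right)} = 4 + B + d$
$z{\left(K,M \right)} = -2 + \frac{K \left(3 + M\right)}{2 + M}$ ($z{\left(K,M \right)} = \frac{3 + M}{2 + M} K - 2 = \frac{K \left(3 + M\right)}{2 + M} - 2 = -2 + \frac{K \left(3 + M\right)}{2 + M}$)
$\left(16 + z{\left(1,W{\left(R{\left(-1 \right)},2 \right)} \right)}\right) \left(-3\right) = \left(16 + \frac{-4 - 2 \left(4 - 4 + 2\right) + 1 \left(3 + \left(4 - 4 + 2\right)\right)}{2 + \left(4 - 4 + 2\right)}\right) \left(-3\right) = \left(16 + \frac{-4 - 4 + 1 \left(3 + 2\right)}{2 + 2}\right) \left(-3\right) = \left(16 + \frac{-4 - 4 + 1 \cdot 5}{4}\right) \left(-3\right) = \left(16 + \frac{-4 - 4 + 5}{4}\right) \left(-3\right) = \left(16 + \frac{1}{4} \left(-3\right)\right) \left(-3\right) = \left(16 - \frac{3}{4}\right) \left(-3\right) = \frac{61}{4} \left(-3\right) = - \frac{183}{4}$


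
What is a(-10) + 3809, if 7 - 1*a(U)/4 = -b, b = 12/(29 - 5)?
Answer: 3839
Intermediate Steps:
b = 1/2 (b = 12/24 = 12*(1/24) = 1/2 ≈ 0.50000)
a(U) = 30 (a(U) = 28 - (-4)/2 = 28 - 4*(-1/2) = 28 + 2 = 30)
a(-10) + 3809 = 30 + 3809 = 3839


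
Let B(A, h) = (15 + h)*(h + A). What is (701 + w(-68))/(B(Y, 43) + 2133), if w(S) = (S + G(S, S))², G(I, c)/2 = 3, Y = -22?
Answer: 1515/1117 ≈ 1.3563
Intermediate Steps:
G(I, c) = 6 (G(I, c) = 2*3 = 6)
B(A, h) = (15 + h)*(A + h)
w(S) = (6 + S)² (w(S) = (S + 6)² = (6 + S)²)
(701 + w(-68))/(B(Y, 43) + 2133) = (701 + (6 - 68)²)/((43² + 15*(-22) + 15*43 - 22*43) + 2133) = (701 + (-62)²)/((1849 - 330 + 645 - 946) + 2133) = (701 + 3844)/(1218 + 2133) = 4545/3351 = 4545*(1/3351) = 1515/1117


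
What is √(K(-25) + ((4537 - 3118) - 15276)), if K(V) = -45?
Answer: I*√13902 ≈ 117.91*I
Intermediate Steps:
√(K(-25) + ((4537 - 3118) - 15276)) = √(-45 + ((4537 - 3118) - 15276)) = √(-45 + (1419 - 15276)) = √(-45 - 13857) = √(-13902) = I*√13902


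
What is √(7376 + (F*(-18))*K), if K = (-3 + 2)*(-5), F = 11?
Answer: √6386 ≈ 79.912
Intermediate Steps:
K = 5 (K = -1*(-5) = 5)
√(7376 + (F*(-18))*K) = √(7376 + (11*(-18))*5) = √(7376 - 198*5) = √(7376 - 990) = √6386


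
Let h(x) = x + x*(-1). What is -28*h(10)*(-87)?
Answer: 0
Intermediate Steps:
h(x) = 0 (h(x) = x - x = 0)
-28*h(10)*(-87) = -28*0*(-87) = 0*(-87) = 0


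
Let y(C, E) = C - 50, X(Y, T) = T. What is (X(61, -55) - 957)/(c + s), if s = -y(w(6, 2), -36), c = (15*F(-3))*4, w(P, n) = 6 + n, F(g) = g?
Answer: 22/3 ≈ 7.3333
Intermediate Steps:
y(C, E) = -50 + C
c = -180 (c = (15*(-3))*4 = -45*4 = -180)
s = 42 (s = -(-50 + (6 + 2)) = -(-50 + 8) = -1*(-42) = 42)
(X(61, -55) - 957)/(c + s) = (-55 - 957)/(-180 + 42) = -1012/(-138) = -1012*(-1/138) = 22/3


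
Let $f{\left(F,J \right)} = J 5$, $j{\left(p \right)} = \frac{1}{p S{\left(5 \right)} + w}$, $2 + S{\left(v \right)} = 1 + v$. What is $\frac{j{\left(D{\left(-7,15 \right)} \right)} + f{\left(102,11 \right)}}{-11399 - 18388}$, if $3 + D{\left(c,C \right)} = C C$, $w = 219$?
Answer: $- \frac{60886}{32974209} \approx -0.0018465$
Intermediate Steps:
$S{\left(v \right)} = -1 + v$ ($S{\left(v \right)} = -2 + \left(1 + v\right) = -1 + v$)
$D{\left(c,C \right)} = -3 + C^{2}$ ($D{\left(c,C \right)} = -3 + C C = -3 + C^{2}$)
$j{\left(p \right)} = \frac{1}{219 + 4 p}$ ($j{\left(p \right)} = \frac{1}{p \left(-1 + 5\right) + 219} = \frac{1}{p 4 + 219} = \frac{1}{4 p + 219} = \frac{1}{219 + 4 p}$)
$f{\left(F,J \right)} = 5 J$
$\frac{j{\left(D{\left(-7,15 \right)} \right)} + f{\left(102,11 \right)}}{-11399 - 18388} = \frac{\frac{1}{219 + 4 \left(-3 + 15^{2}\right)} + 5 \cdot 11}{-11399 - 18388} = \frac{\frac{1}{219 + 4 \left(-3 + 225\right)} + 55}{-29787} = \left(\frac{1}{219 + 4 \cdot 222} + 55\right) \left(- \frac{1}{29787}\right) = \left(\frac{1}{219 + 888} + 55\right) \left(- \frac{1}{29787}\right) = \left(\frac{1}{1107} + 55\right) \left(- \frac{1}{29787}\right) = \frac{60886}{1107} \left(- \frac{1}{29787}\right) = - \frac{60886}{32974209}$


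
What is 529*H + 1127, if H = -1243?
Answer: -656420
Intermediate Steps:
529*H + 1127 = 529*(-1243) + 1127 = -657547 + 1127 = -656420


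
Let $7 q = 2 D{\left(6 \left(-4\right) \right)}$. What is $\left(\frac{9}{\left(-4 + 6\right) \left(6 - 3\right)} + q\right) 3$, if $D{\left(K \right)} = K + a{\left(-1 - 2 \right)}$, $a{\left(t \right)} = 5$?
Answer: $- \frac{165}{14} \approx -11.786$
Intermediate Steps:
$D{\left(K \right)} = 5 + K$ ($D{\left(K \right)} = K + 5 = 5 + K$)
$q = - \frac{38}{7}$ ($q = \frac{2 \left(5 + 6 \left(-4\right)\right)}{7} = \frac{2 \left(5 - 24\right)}{7} = \frac{2 \left(-19\right)}{7} = \frac{1}{7} \left(-38\right) = - \frac{38}{7} \approx -5.4286$)
$\left(\frac{9}{\left(-4 + 6\right) \left(6 - 3\right)} + q\right) 3 = \left(\frac{9}{\left(-4 + 6\right) \left(6 - 3\right)} - \frac{38}{7}\right) 3 = \left(\frac{9}{2 \cdot 3} - \frac{38}{7}\right) 3 = \left(\frac{9}{6} - \frac{38}{7}\right) 3 = \left(9 \cdot \frac{1}{6} - \frac{38}{7}\right) 3 = \left(\frac{3}{2} - \frac{38}{7}\right) 3 = \left(- \frac{55}{14}\right) 3 = - \frac{165}{14}$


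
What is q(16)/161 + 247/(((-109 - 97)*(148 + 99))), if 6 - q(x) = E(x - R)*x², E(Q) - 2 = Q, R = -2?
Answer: -1053645/33166 ≈ -31.769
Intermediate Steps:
E(Q) = 2 + Q
q(x) = 6 - x²*(4 + x) (q(x) = 6 - (2 + (x - 1*(-2)))*x² = 6 - (2 + (x + 2))*x² = 6 - (2 + (2 + x))*x² = 6 - (4 + x)*x² = 6 - x²*(4 + x))
q(16)/161 + 247/(((-109 - 97)*(148 + 99))) = (6 - 1*16²*(4 + 16))/161 + 247/(((-109 - 97)*(148 + 99))) = (6 - 1*256*20)*(1/161) + 247/((-206*247)) = (6 - 5120)*(1/161) + 247/(-50882) = -5114*1/161 + 247*(-1/50882) = -5114/161 - 1/206 = -1053645/33166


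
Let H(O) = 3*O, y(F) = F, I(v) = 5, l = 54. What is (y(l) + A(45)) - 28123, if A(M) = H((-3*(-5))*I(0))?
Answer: -27844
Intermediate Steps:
A(M) = 225 (A(M) = 3*(-3*(-5)*5) = 3*(15*5) = 3*75 = 225)
(y(l) + A(45)) - 28123 = (54 + 225) - 28123 = 279 - 28123 = -27844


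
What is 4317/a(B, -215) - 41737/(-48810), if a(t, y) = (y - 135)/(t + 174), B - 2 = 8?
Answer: -3875654173/1708350 ≈ -2268.7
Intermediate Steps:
B = 10 (B = 2 + 8 = 10)
a(t, y) = (-135 + y)/(174 + t)
4317/a(B, -215) - 41737/(-48810) = 4317/(((-135 - 215)/(174 + 10))) - 41737/(-48810) = 4317/((-350/184)) - 41737*(-1/48810) = 4317/(((1/184)*(-350))) + 41737/48810 = 4317/(-175/92) + 41737/48810 = 4317*(-92/175) + 41737/48810 = -397164/175 + 41737/48810 = -3875654173/1708350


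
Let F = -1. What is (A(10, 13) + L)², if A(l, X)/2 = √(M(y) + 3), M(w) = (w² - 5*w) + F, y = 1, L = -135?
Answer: 18217 - 540*I*√2 ≈ 18217.0 - 763.68*I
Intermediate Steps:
M(w) = -1 + w² - 5*w (M(w) = (w² - 5*w) - 1 = -1 + w² - 5*w)
A(l, X) = 2*I*√2 (A(l, X) = 2*√((-1 + 1² - 5*1) + 3) = 2*√((-1 + 1 - 5) + 3) = 2*√(-5 + 3) = 2*√(-2) = 2*(I*√2) = 2*I*√2)
(A(10, 13) + L)² = (2*I*√2 - 135)² = (-135 + 2*I*√2)²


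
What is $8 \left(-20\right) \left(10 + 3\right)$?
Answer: $-2080$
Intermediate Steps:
$8 \left(-20\right) \left(10 + 3\right) = \left(-160\right) 13 = -2080$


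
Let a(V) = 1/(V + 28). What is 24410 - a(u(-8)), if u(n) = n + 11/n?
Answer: 3637082/149 ≈ 24410.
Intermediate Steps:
a(V) = 1/(28 + V)
24410 - a(u(-8)) = 24410 - 1/(28 + (-8 + 11/(-8))) = 24410 - 1/(28 + (-8 + 11*(-⅛))) = 24410 - 1/(28 + (-8 - 11/8)) = 24410 - 1/(28 - 75/8) = 24410 - 1/149/8 = 24410 - 1*8/149 = 24410 - 8/149 = 3637082/149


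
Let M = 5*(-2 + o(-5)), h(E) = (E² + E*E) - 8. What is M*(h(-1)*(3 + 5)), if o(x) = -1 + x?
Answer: 1920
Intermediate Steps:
h(E) = -8 + 2*E² (h(E) = (E² + E²) - 8 = 2*E² - 8 = -8 + 2*E²)
M = -40 (M = 5*(-2 + (-1 - 5)) = 5*(-2 - 6) = 5*(-8) = -40)
M*(h(-1)*(3 + 5)) = -40*(-8 + 2*(-1)²)*(3 + 5) = -40*(-8 + 2*1)*8 = -40*(-8 + 2)*8 = -(-240)*8 = -40*(-48) = 1920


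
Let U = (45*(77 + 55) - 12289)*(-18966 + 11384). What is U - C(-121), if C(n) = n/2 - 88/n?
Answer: 1059039911/22 ≈ 4.8138e+7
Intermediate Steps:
U = 48138118 (U = (45*132 - 12289)*(-7582) = (5940 - 12289)*(-7582) = -6349*(-7582) = 48138118)
C(n) = n/2 - 88/n (C(n) = n*(½) - 88/n = n/2 - 88/n)
U - C(-121) = 48138118 - ((½)*(-121) - 88/(-121)) = 48138118 - (-121/2 - 88*(-1/121)) = 48138118 - (-121/2 + 8/11) = 48138118 - 1*(-1315/22) = 48138118 + 1315/22 = 1059039911/22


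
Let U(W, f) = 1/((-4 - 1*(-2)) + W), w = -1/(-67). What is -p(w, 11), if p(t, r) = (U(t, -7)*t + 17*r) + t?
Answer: -1666423/8911 ≈ -187.01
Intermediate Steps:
w = 1/67 (w = -1*(-1/67) = 1/67 ≈ 0.014925)
U(W, f) = 1/(-2 + W) (U(W, f) = 1/((-4 + 2) + W) = 1/(-2 + W))
p(t, r) = t + 17*r + t/(-2 + t) (p(t, r) = (t/(-2 + t) + 17*r) + t = (17*r + t/(-2 + t)) + t = t + 17*r + t/(-2 + t))
-p(w, 11) = -(1/67 + (-2 + 1/67)*(1/67 + 17*11))/(-2 + 1/67) = -(1/67 - 133*(1/67 + 187)/67)/(-133/67) = -(-67)*(1/67 - 133/67*12530/67)/133 = -(-67)*(1/67 - 1666490/4489)/133 = -(-67)*(-1666423)/(133*4489) = -1*1666423/8911 = -1666423/8911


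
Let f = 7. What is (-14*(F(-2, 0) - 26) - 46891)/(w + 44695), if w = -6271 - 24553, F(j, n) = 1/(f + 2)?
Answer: -418757/124839 ≈ -3.3544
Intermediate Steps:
F(j, n) = 1/9 (F(j, n) = 1/(7 + 2) = 1/9)
w = -30824
(-14*(F(-2, 0) - 26) - 46891)/(w + 44695) = (-14*(1/9 - 26) - 46891)/(-30824 + 44695) = (-14*(-233/9) - 46891)/13871 = (3262/9 - 46891)*(1/13871) = -418757/9*1/13871 = -418757/124839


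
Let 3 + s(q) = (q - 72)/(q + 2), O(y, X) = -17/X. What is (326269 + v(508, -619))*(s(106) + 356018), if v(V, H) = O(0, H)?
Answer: 647109368604776/5571 ≈ 1.1616e+11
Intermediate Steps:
v(V, H) = -17/H
s(q) = -3 + (-72 + q)/(2 + q) (s(q) = -3 + (q - 72)/(q + 2) = -3 + (-72 + q)/(2 + q))
(326269 + v(508, -619))*(s(106) + 356018) = (326269 - 17/(-619))*(2*(-39 - 1*106)/(2 + 106) + 356018) = (326269 - 17*(-1/619))*(2*(-39 - 106)/108 + 356018) = (326269 + 17/619)*(2*(1/108)*(-145) + 356018) = 201960528*(-145/54 + 356018)/619 = (201960528/619)*(19224827/54) = 647109368604776/5571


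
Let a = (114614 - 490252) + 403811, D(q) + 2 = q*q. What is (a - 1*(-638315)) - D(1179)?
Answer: -723551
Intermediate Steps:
D(q) = -2 + q**2 (D(q) = -2 + q*q = -2 + q**2)
a = 28173 (a = -375638 + 403811 = 28173)
(a - 1*(-638315)) - D(1179) = (28173 - 1*(-638315)) - (-2 + 1179**2) = (28173 + 638315) - (-2 + 1390041) = 666488 - 1*1390039 = 666488 - 1390039 = -723551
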